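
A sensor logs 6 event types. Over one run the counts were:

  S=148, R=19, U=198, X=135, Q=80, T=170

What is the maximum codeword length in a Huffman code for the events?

Merge the two lowest-weight nodes at each step:
R(19) + Q(80) → 99
99 + X(135) → 234
S(148) + T(170) → 318
U(198) + 234 → 432
318 + 432 → 750
The first pair merged (R, Q) ends up deepest, at depth 4.

4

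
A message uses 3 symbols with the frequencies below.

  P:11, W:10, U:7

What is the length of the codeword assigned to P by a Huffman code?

Repeatedly merge the two smallest:
U(7) + W(10) → 17
P(11) + 17 → 28
P is merged only at the final step, so code length = 1.

1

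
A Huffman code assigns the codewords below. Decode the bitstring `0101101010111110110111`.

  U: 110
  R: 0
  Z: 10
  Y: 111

Read left to right; each codeword is recognised as soon as it completes (prefix code):
  0→R | 10→Z | 110→U | 10→Z | 10→Z | 111→Y | 110→U | 110→U | 111→Y
Decoded message: RZUZZYUUY

RZUZZYUUY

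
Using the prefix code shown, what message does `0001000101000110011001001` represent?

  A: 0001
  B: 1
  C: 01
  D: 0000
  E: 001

AACABEBEE

Read left to right; each codeword is recognised as soon as it completes (prefix code):
  0001→A | 0001→A | 01→C | 0001→A | 1→B | 001→E | 1→B | 001→E | 001→E
Decoded message: AACABEBEE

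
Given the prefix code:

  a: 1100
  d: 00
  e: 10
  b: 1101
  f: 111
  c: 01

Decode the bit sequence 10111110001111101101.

efacfeb

Read left to right; each codeword is recognised as soon as it completes (prefix code):
  10→e | 111→f | 1100→a | 01→c | 111→f | 10→e | 1101→b
Decoded message: efacfeb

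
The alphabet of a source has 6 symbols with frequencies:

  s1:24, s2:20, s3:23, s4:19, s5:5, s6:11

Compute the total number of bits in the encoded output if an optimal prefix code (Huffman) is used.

255

Greedily combine the two least-frequent nodes:
s5(5) + s6(11) → 16
16 + s4(19) → 35
s2(20) + s3(23) → 43
s1(24) + 35 → 59
43 + 59 → 102
The encoded length is the sum of every internal node's weight: 16 + 35 + 43 + 59 + 102 = 255 bits.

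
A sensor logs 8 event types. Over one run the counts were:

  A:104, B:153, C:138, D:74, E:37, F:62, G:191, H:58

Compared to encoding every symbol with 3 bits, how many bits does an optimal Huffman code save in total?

Fixed-length: 3 bits × 817 symbols = 2451 bits.
Huffman merges:
merge E(37) and H(58): 95
merge F(62) and D(74): 136
merge 95 and A(104): 199
merge 136 and C(138): 274
merge B(153) and G(191): 344
merge 199 and 274: 473
merge 344 and 473: 817
Huffman total = 95 + 136 + 199 + 274 + 344 + 473 + 817 = 2338 bits.
Saving = 2451 − 2338 = 113 bits.

113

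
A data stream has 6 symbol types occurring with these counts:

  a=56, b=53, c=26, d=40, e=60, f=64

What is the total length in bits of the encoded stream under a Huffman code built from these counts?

Merge the two smallest weights repeatedly:
merge c(26) and d(40): 66
merge b(53) and a(56): 109
merge e(60) and f(64): 124
merge 66 and 109: 175
merge 124 and 175: 299
Each symbol's bit-cost is frequency × depth; summing gives 773 bits (equivalently 66 + 109 + 124 + 175 + 299).

773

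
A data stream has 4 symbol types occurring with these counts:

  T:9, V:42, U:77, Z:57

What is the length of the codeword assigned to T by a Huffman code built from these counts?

Repeatedly merge the two smallest:
merge T(9) and V(42): 51
merge 51 and Z(57): 108
merge U(77) and 108: 185
T's leaf is at depth 3, giving a 3-bit codeword.

3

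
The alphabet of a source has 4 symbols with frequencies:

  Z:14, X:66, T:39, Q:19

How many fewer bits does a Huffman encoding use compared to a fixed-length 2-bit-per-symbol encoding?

Fixed-length: 2 bits × 138 symbols = 276 bits.
Huffman merges:
Z(14) + Q(19) → 33
33 + T(39) → 72
X(66) + 72 → 138
Huffman total = 33 + 72 + 138 = 243 bits.
Saving = 276 − 243 = 33 bits.

33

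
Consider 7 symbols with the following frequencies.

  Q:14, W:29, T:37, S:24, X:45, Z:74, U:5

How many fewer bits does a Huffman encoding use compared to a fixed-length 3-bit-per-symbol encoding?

100

Fixed-length: 3 bits × 228 symbols = 684 bits.
Huffman merges:
combine U(5), Q(14) → 19
combine 19, S(24) → 43
combine W(29), T(37) → 66
combine 43, X(45) → 88
combine 66, Z(74) → 140
combine 88, 140 → 228
Huffman total = 19 + 43 + 66 + 88 + 140 + 228 = 584 bits.
Saving = 684 − 584 = 100 bits.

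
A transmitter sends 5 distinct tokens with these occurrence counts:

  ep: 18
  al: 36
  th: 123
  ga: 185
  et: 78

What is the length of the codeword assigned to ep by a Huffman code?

4

Repeatedly merge the two smallest:
ep(18) + al(36) → 54
54 + et(78) → 132
th(123) + 132 → 255
ga(185) + 255 → 440
ep sits 4 levels below the root, so its codeword is 4 bits.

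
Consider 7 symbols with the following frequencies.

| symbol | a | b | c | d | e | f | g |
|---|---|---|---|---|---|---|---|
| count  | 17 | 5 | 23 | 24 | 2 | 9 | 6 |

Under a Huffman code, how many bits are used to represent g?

4

Huffman merges, smallest pair first:
merge e(2) and b(5): 7
merge g(6) and 7: 13
merge f(9) and 13: 22
merge a(17) and 22: 39
merge c(23) and d(24): 47
merge 39 and 47: 86
g's leaf is at depth 4, giving a 4-bit codeword.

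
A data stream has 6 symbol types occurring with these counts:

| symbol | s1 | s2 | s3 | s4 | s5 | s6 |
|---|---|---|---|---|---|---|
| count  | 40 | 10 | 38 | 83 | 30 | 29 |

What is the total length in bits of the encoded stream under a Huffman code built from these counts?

563

Greedily combine the two least-frequent nodes:
s2(10) + s6(29) → 39
s5(30) + s3(38) → 68
39 + s1(40) → 79
68 + 79 → 147
s4(83) + 147 → 230
Total encoded bits = sum of merged weights = 39 + 68 + 79 + 147 + 230 = 563.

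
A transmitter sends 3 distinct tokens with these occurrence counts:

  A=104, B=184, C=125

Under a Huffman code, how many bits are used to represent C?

Huffman merges, smallest pair first:
combine A(104), C(125) → 229
combine B(184), 229 → 413
C's leaf is at depth 2, giving a 2-bit codeword.

2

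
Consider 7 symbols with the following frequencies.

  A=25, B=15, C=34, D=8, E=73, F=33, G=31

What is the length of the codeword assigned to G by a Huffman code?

3

Build the tree from the bottom:
D(8) + B(15) → 23
23 + A(25) → 48
G(31) + F(33) → 64
C(34) + 48 → 82
64 + E(73) → 137
82 + 137 → 219
G's leaf is at depth 3, giving a 3-bit codeword.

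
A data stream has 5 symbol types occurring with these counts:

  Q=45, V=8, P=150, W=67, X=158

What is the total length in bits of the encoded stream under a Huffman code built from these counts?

871

Merge the two smallest weights repeatedly:
combine V(8), Q(45) → 53
combine 53, W(67) → 120
combine 120, P(150) → 270
combine X(158), 270 → 428
The encoded length is the sum of every internal node's weight: 53 + 120 + 270 + 428 = 871 bits.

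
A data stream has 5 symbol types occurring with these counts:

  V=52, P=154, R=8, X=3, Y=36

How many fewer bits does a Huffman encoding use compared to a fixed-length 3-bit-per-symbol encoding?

349

Fixed-length: 3 bits × 253 symbols = 759 bits.
Huffman merges:
combine X(3), R(8) → 11
combine 11, Y(36) → 47
combine 47, V(52) → 99
combine 99, P(154) → 253
Huffman total = 11 + 47 + 99 + 253 = 410 bits.
Saving = 759 − 410 = 349 bits.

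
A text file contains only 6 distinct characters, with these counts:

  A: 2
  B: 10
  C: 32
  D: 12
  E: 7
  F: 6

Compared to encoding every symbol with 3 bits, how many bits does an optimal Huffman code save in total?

56

Fixed-length: 3 bits × 69 symbols = 207 bits.
Huffman merges:
merge A(2) and F(6): 8
merge E(7) and 8: 15
merge B(10) and D(12): 22
merge 15 and 22: 37
merge C(32) and 37: 69
Huffman total = 8 + 15 + 22 + 37 + 69 = 151 bits.
Saving = 207 − 151 = 56 bits.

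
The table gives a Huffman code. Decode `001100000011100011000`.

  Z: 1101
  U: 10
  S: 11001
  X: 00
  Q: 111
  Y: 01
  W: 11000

Read left to right; each codeword is recognised as soon as it completes (prefix code):
  00→X | 11000→W | 00→X | 01→Y | 11000→W | 11000→W
Decoded message: XWXYWW

XWXYWW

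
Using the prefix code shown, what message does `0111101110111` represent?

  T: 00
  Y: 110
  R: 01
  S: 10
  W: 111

RWRYW

Read left to right; each codeword is recognised as soon as it completes (prefix code):
  01→R | 111→W | 01→R | 110→Y | 111→W
Decoded message: RWRYW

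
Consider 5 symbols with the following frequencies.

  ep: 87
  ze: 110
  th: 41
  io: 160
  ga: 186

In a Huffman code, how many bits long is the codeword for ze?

2

Repeatedly merge the two smallest:
th(41) + ep(87) → 128
ze(110) + 128 → 238
io(160) + ga(186) → 346
238 + 346 → 584
ze's leaf is at depth 2, giving a 2-bit codeword.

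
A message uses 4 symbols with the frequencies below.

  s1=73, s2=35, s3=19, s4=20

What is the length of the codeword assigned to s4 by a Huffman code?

3

Huffman merges, smallest pair first:
combine s3(19), s4(20) → 39
combine s2(35), 39 → 74
combine s1(73), 74 → 147
The subtree containing s4 is merged 3 times, so code length = 3.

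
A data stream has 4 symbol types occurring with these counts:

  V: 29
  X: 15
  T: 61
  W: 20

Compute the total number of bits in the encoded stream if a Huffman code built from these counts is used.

Merge the two smallest weights repeatedly:
combine X(15), W(20) → 35
combine V(29), 35 → 64
combine T(61), 64 → 125
The encoded length is the sum of every internal node's weight: 35 + 64 + 125 = 224 bits.

224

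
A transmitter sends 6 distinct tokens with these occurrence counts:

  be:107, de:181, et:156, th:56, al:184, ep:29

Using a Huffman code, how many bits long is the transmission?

Build the Huffman tree bottom-up:
merge ep(29) and th(56): 85
merge 85 and be(107): 192
merge et(156) and de(181): 337
merge al(184) and 192: 376
merge 337 and 376: 713
The encoded length is the sum of every internal node's weight: 85 + 192 + 337 + 376 + 713 = 1703 bits.

1703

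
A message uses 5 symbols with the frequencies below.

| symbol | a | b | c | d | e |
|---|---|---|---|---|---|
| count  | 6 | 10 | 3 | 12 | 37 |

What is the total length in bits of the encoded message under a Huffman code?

Greedily combine the two least-frequent nodes:
c(3) + a(6) → 9
9 + b(10) → 19
d(12) + 19 → 31
31 + e(37) → 68
Total encoded bits = sum of merged weights = 9 + 19 + 31 + 68 = 127.

127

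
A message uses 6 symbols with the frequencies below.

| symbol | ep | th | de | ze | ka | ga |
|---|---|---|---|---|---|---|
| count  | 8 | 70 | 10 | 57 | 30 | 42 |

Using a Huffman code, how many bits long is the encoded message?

500

Greedily combine the two least-frequent nodes:
merge ep(8) and de(10): 18
merge 18 and ka(30): 48
merge ga(42) and 48: 90
merge ze(57) and th(70): 127
merge 90 and 127: 217
Total encoded bits = sum of merged weights = 18 + 48 + 90 + 127 + 217 = 500.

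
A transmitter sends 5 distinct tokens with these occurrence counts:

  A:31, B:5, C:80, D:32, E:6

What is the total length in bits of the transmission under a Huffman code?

Build the Huffman tree bottom-up:
merge B(5) and E(6): 11
merge 11 and A(31): 42
merge D(32) and 42: 74
merge 74 and C(80): 154
Total encoded bits = sum of merged weights = 11 + 42 + 74 + 154 = 281.

281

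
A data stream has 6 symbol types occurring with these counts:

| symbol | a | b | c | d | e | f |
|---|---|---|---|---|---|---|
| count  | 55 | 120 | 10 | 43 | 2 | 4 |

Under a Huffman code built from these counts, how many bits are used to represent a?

Huffman merges, smallest pair first:
merge e(2) and f(4): 6
merge 6 and c(10): 16
merge 16 and d(43): 59
merge a(55) and 59: 114
merge 114 and b(120): 234
a sits 2 levels below the root, so its codeword is 2 bits.

2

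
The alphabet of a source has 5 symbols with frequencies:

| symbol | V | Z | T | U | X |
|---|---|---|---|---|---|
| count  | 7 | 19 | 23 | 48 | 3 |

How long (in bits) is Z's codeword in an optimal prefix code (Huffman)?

Huffman merges, smallest pair first:
X(3) + V(7) → 10
10 + Z(19) → 29
T(23) + 29 → 52
U(48) + 52 → 100
The subtree containing Z is merged 3 times, so code length = 3.

3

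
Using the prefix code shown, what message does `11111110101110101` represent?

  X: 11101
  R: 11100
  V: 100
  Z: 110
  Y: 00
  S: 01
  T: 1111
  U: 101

Read left to right; each codeword is recognised as soon as it completes (prefix code):
  1111→T | 11101→X | 01→S | 110→Z | 101→U
Decoded message: TXSZU

TXSZU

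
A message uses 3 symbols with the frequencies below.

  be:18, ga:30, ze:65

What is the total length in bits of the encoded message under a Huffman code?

Greedily combine the two least-frequent nodes:
merge be(18) and ga(30): 48
merge 48 and ze(65): 113
Each symbol's bit-cost is frequency × depth; summing gives 161 bits (equivalently 48 + 113).

161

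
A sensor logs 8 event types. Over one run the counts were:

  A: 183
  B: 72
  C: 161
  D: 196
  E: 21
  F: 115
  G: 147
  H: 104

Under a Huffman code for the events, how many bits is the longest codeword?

Merge the two lowest-weight nodes at each step:
E(21) + B(72) → 93
93 + H(104) → 197
F(115) + G(147) → 262
C(161) + A(183) → 344
D(196) + 197 → 393
262 + 344 → 606
393 + 606 → 999
The first pair merged (E, B) ends up deepest, at depth 4.

4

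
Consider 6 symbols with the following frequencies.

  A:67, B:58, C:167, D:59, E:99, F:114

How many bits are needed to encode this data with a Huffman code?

1411

Merge the two smallest weights repeatedly:
combine B(58), D(59) → 117
combine A(67), E(99) → 166
combine F(114), 117 → 231
combine 166, C(167) → 333
combine 231, 333 → 564
Each symbol's bit-cost is frequency × depth; summing gives 1411 bits (equivalently 117 + 166 + 231 + 333 + 564).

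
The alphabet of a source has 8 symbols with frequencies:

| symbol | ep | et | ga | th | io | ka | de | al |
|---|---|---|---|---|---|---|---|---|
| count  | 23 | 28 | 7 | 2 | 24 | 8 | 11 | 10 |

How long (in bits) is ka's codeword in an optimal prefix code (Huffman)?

4

Repeatedly merge the two smallest:
combine th(2), ga(7) → 9
combine ka(8), 9 → 17
combine al(10), de(11) → 21
combine 17, 21 → 38
combine ep(23), io(24) → 47
combine et(28), 38 → 66
combine 47, 66 → 113
The subtree containing ka is merged 4 times, so code length = 4.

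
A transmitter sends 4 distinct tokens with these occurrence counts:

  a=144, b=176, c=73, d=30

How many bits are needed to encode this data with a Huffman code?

773

Merge the two smallest weights repeatedly:
merge d(30) and c(73): 103
merge 103 and a(144): 247
merge b(176) and 247: 423
The encoded length is the sum of every internal node's weight: 103 + 247 + 423 = 773 bits.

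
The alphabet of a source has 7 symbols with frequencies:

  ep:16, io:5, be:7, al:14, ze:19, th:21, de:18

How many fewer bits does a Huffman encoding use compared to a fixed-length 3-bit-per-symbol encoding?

Fixed-length: 3 bits × 100 symbols = 300 bits.
Huffman merges:
io(5) + be(7) → 12
12 + al(14) → 26
ep(16) + de(18) → 34
ze(19) + th(21) → 40
26 + 34 → 60
40 + 60 → 100
Huffman total = 12 + 26 + 34 + 40 + 60 + 100 = 272 bits.
Saving = 300 − 272 = 28 bits.

28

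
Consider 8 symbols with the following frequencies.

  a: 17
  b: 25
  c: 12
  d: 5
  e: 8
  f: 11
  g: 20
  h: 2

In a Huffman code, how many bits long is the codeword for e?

Huffman merges, smallest pair first:
h(2) + d(5) → 7
7 + e(8) → 15
f(11) + c(12) → 23
15 + a(17) → 32
g(20) + 23 → 43
b(25) + 32 → 57
43 + 57 → 100
e's leaf is at depth 4, giving a 4-bit codeword.

4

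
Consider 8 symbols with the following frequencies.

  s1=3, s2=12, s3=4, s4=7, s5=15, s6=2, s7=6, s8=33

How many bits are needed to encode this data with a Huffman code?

Build the Huffman tree bottom-up:
combine s6(2), s1(3) → 5
combine s3(4), 5 → 9
combine s7(6), s4(7) → 13
combine 9, s2(12) → 21
combine 13, s5(15) → 28
combine 21, 28 → 49
combine s8(33), 49 → 82
Total encoded bits = sum of merged weights = 5 + 9 + 13 + 21 + 28 + 49 + 82 = 207.

207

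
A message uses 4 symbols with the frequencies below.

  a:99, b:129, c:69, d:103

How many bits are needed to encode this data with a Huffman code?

Build the Huffman tree bottom-up:
merge c(69) and a(99): 168
merge d(103) and b(129): 232
merge 168 and 232: 400
Each symbol's bit-cost is frequency × depth; summing gives 800 bits (equivalently 168 + 232 + 400).

800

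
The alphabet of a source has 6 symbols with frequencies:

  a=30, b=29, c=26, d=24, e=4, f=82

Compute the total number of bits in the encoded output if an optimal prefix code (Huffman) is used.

Merge the two smallest weights repeatedly:
merge e(4) and d(24): 28
merge c(26) and 28: 54
merge b(29) and a(30): 59
merge 54 and 59: 113
merge f(82) and 113: 195
Total encoded bits = sum of merged weights = 28 + 54 + 59 + 113 + 195 = 449.

449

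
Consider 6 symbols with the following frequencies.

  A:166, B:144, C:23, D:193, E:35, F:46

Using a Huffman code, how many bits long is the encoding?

Greedily combine the two least-frequent nodes:
merge C(23) and E(35): 58
merge F(46) and 58: 104
merge 104 and B(144): 248
merge A(166) and D(193): 359
merge 248 and 359: 607
Each symbol's bit-cost is frequency × depth; summing gives 1376 bits (equivalently 58 + 104 + 248 + 359 + 607).

1376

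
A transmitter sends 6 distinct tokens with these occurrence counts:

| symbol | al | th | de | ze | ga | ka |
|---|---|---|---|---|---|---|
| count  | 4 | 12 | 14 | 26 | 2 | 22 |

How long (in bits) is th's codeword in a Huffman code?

Repeatedly merge the two smallest:
ga(2) + al(4) → 6
6 + th(12) → 18
de(14) + 18 → 32
ka(22) + ze(26) → 48
32 + 48 → 80
th sits 3 levels below the root, so its codeword is 3 bits.

3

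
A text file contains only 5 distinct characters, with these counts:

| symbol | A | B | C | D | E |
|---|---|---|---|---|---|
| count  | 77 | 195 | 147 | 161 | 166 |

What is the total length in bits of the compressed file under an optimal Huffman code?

1716

Merge the two smallest weights repeatedly:
merge A(77) and C(147): 224
merge D(161) and E(166): 327
merge B(195) and 224: 419
merge 327 and 419: 746
The encoded length is the sum of every internal node's weight: 224 + 327 + 419 + 746 = 1716 bits.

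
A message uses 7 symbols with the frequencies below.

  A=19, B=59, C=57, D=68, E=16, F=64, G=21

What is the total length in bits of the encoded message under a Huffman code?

Merge the two smallest weights repeatedly:
combine E(16), A(19) → 35
combine G(21), 35 → 56
combine 56, C(57) → 113
combine B(59), F(64) → 123
combine D(68), 113 → 181
combine 123, 181 → 304
Total encoded bits = sum of merged weights = 35 + 56 + 113 + 123 + 181 + 304 = 812.

812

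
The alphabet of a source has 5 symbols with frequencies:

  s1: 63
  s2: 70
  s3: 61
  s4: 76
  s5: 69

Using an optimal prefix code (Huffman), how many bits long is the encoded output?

802

Merge the two smallest weights repeatedly:
merge s3(61) and s1(63): 124
merge s5(69) and s2(70): 139
merge s4(76) and 124: 200
merge 139 and 200: 339
Each symbol's bit-cost is frequency × depth; summing gives 802 bits (equivalently 124 + 139 + 200 + 339).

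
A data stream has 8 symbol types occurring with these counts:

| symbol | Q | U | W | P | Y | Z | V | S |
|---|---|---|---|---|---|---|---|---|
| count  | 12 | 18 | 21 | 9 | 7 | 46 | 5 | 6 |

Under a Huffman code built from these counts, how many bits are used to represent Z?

1

Build the tree from the bottom:
V(5) + S(6) → 11
Y(7) + P(9) → 16
11 + Q(12) → 23
16 + U(18) → 34
W(21) + 23 → 44
34 + 44 → 78
Z(46) + 78 → 124
Z sits one level below the root: a 1-bit codeword.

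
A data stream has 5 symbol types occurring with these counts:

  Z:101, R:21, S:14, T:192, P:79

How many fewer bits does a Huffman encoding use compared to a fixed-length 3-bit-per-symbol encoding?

450

Fixed-length: 3 bits × 407 symbols = 1221 bits.
Huffman merges:
merge S(14) and R(21): 35
merge 35 and P(79): 114
merge Z(101) and 114: 215
merge T(192) and 215: 407
Huffman total = 35 + 114 + 215 + 407 = 771 bits.
Saving = 1221 − 771 = 450 bits.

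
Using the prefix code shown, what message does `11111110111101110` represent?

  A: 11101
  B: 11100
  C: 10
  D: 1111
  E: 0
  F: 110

DAAF

Read left to right; each codeword is recognised as soon as it completes (prefix code):
  1111→D | 11101→A | 11101→A | 110→F
Decoded message: DAAF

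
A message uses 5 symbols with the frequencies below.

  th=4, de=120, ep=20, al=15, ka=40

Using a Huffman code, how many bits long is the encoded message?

336

Greedily combine the two least-frequent nodes:
combine th(4), al(15) → 19
combine 19, ep(20) → 39
combine 39, ka(40) → 79
combine 79, de(120) → 199
The encoded length is the sum of every internal node's weight: 19 + 39 + 79 + 199 = 336 bits.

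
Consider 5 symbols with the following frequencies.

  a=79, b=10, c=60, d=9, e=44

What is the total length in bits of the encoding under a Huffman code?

407

Build the Huffman tree bottom-up:
combine d(9), b(10) → 19
combine 19, e(44) → 63
combine c(60), 63 → 123
combine a(79), 123 → 202
Total encoded bits = sum of merged weights = 19 + 63 + 123 + 202 = 407.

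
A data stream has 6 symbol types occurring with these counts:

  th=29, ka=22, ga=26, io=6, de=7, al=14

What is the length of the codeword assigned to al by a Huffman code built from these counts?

Repeatedly merge the two smallest:
merge io(6) and de(7): 13
merge 13 and al(14): 27
merge ka(22) and ga(26): 48
merge 27 and th(29): 56
merge 48 and 56: 104
al sits 3 levels below the root, so its codeword is 3 bits.

3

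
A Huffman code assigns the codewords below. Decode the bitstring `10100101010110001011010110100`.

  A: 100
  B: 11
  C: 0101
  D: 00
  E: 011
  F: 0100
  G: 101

Read left to right; each codeword is recognised as soon as it completes (prefix code):
  101→G | 00→D | 101→G | 0101→C | 100→A | 0101→C | 101→G | 011→E | 0100→F
Decoded message: GDGCACGEF

GDGCACGEF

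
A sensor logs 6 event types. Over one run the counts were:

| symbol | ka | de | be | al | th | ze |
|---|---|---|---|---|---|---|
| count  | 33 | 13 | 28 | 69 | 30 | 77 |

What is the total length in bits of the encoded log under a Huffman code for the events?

604

Merge the two smallest weights repeatedly:
merge de(13) and be(28): 41
merge th(30) and ka(33): 63
merge 41 and 63: 104
merge al(69) and ze(77): 146
merge 104 and 146: 250
Each symbol's bit-cost is frequency × depth; summing gives 604 bits (equivalently 41 + 63 + 104 + 146 + 250).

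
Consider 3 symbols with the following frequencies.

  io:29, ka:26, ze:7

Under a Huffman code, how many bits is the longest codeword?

2

Merge the two lowest-weight nodes at each step:
merge ze(7) and ka(26): 33
merge io(29) and 33: 62
Maximum depth reached is 2.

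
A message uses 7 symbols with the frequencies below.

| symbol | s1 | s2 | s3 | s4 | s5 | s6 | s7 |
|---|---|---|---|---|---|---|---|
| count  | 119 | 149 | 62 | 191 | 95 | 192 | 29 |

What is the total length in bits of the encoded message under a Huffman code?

2219

Build the Huffman tree bottom-up:
s7(29) + s3(62) → 91
91 + s5(95) → 186
s1(119) + s2(149) → 268
186 + s4(191) → 377
s6(192) + 268 → 460
377 + 460 → 837
Each symbol's bit-cost is frequency × depth; summing gives 2219 bits (equivalently 91 + 186 + 268 + 377 + 460 + 837).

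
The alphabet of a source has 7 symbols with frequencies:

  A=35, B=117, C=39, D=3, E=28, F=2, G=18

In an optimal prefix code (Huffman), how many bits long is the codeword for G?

Huffman merges, smallest pair first:
F(2) + D(3) → 5
5 + G(18) → 23
23 + E(28) → 51
A(35) + C(39) → 74
51 + 74 → 125
B(117) + 125 → 242
The subtree containing G is merged 4 times, so code length = 4.

4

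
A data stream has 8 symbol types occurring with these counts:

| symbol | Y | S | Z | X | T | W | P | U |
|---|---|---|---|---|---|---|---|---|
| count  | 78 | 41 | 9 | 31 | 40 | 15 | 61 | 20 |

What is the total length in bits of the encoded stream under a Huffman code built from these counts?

814

Build the Huffman tree bottom-up:
combine Z(9), W(15) → 24
combine U(20), 24 → 44
combine X(31), T(40) → 71
combine S(41), 44 → 85
combine P(61), 71 → 132
combine Y(78), 85 → 163
combine 132, 163 → 295
Total encoded bits = sum of merged weights = 24 + 44 + 71 + 85 + 132 + 163 + 295 = 814.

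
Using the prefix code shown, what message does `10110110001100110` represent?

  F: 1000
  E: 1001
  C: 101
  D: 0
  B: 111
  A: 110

CCFADA

Read left to right; each codeword is recognised as soon as it completes (prefix code):
  101→C | 101→C | 1000→F | 110→A | 0→D | 110→A
Decoded message: CCFADA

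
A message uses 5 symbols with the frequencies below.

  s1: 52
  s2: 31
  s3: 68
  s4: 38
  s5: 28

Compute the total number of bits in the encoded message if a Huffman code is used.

493

Greedily combine the two least-frequent nodes:
merge s5(28) and s2(31): 59
merge s4(38) and s1(52): 90
merge 59 and s3(68): 127
merge 90 and 127: 217
The encoded length is the sum of every internal node's weight: 59 + 90 + 127 + 217 = 493 bits.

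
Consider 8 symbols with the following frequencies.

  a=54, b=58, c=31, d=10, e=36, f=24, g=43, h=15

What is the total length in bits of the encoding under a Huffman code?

Greedily combine the two least-frequent nodes:
combine d(10), h(15) → 25
combine f(24), 25 → 49
combine c(31), e(36) → 67
combine g(43), 49 → 92
combine a(54), b(58) → 112
combine 67, 92 → 159
combine 112, 159 → 271
The encoded length is the sum of every internal node's weight: 25 + 49 + 67 + 92 + 112 + 159 + 271 = 775 bits.

775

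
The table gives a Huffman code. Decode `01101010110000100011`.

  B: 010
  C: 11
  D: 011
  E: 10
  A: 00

Read left to right; each codeword is recognised as soon as it completes (prefix code):
  011→D | 010→B | 10→E | 11→C | 00→A | 00→A | 10→E | 00→A | 11→C
Decoded message: DBECAAEAC

DBECAAEAC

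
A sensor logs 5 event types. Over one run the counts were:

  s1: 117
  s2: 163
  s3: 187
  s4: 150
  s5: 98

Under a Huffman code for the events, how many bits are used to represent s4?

Huffman merges, smallest pair first:
merge s5(98) and s1(117): 215
merge s4(150) and s2(163): 313
merge s3(187) and 215: 402
merge 313 and 402: 715
s4's leaf is at depth 2, giving a 2-bit codeword.

2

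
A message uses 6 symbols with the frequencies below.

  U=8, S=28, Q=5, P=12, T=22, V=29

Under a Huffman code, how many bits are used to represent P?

3

Build the tree from the bottom:
combine Q(5), U(8) → 13
combine P(12), 13 → 25
combine T(22), 25 → 47
combine S(28), V(29) → 57
combine 47, 57 → 104
P's leaf is at depth 3, giving a 3-bit codeword.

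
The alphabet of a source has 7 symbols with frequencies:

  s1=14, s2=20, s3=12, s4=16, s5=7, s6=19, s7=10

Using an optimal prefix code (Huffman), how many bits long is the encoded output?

Greedily combine the two least-frequent nodes:
merge s5(7) and s7(10): 17
merge s3(12) and s1(14): 26
merge s4(16) and 17: 33
merge s6(19) and s2(20): 39
merge 26 and 33: 59
merge 39 and 59: 98
Each symbol's bit-cost is frequency × depth; summing gives 272 bits (equivalently 17 + 26 + 33 + 39 + 59 + 98).

272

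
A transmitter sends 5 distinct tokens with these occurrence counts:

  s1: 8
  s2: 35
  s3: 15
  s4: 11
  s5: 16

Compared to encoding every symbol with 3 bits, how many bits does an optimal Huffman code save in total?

Fixed-length: 3 bits × 85 symbols = 255 bits.
Huffman merges:
s1(8) + s4(11) → 19
s3(15) + s5(16) → 31
19 + 31 → 50
s2(35) + 50 → 85
Huffman total = 19 + 31 + 50 + 85 = 185 bits.
Saving = 255 − 185 = 70 bits.

70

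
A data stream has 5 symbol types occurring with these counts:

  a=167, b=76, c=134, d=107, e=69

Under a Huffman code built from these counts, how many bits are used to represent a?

2

Huffman merges, smallest pair first:
e(69) + b(76) → 145
d(107) + c(134) → 241
145 + a(167) → 312
241 + 312 → 553
The subtree containing a is merged 2 times, so code length = 2.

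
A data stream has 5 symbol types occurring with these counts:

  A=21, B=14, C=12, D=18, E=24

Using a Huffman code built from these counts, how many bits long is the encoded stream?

204

Merge the two smallest weights repeatedly:
combine C(12), B(14) → 26
combine D(18), A(21) → 39
combine E(24), 26 → 50
combine 39, 50 → 89
The encoded length is the sum of every internal node's weight: 26 + 39 + 50 + 89 = 204 bits.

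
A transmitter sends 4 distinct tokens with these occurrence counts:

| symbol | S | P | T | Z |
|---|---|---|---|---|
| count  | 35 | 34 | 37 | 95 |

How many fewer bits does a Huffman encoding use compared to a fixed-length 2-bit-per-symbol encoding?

Fixed-length: 2 bits × 201 symbols = 402 bits.
Huffman merges:
merge P(34) and S(35): 69
merge T(37) and 69: 106
merge Z(95) and 106: 201
Huffman total = 69 + 106 + 201 = 376 bits.
Saving = 402 − 376 = 26 bits.

26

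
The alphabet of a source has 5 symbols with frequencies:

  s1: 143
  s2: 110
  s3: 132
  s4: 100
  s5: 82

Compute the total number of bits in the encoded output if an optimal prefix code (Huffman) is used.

Greedily combine the two least-frequent nodes:
merge s5(82) and s4(100): 182
merge s2(110) and s3(132): 242
merge s1(143) and 182: 325
merge 242 and 325: 567
The encoded length is the sum of every internal node's weight: 182 + 242 + 325 + 567 = 1316 bits.

1316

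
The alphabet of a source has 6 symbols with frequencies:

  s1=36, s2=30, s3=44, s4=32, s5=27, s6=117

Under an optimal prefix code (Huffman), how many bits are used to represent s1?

3

Huffman merges, smallest pair first:
merge s5(27) and s2(30): 57
merge s4(32) and s1(36): 68
merge s3(44) and 57: 101
merge 68 and 101: 169
merge s6(117) and 169: 286
s1 sits 3 levels below the root, so its codeword is 3 bits.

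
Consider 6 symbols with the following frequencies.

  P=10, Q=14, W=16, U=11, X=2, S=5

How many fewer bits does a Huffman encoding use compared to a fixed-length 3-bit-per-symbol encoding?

34

Fixed-length: 3 bits × 58 symbols = 174 bits.
Huffman merges:
merge X(2) and S(5): 7
merge 7 and P(10): 17
merge U(11) and Q(14): 25
merge W(16) and 17: 33
merge 25 and 33: 58
Huffman total = 7 + 17 + 25 + 33 + 58 = 140 bits.
Saving = 174 − 140 = 34 bits.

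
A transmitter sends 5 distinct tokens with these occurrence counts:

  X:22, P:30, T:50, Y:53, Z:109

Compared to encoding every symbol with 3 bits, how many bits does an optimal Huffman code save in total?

Fixed-length: 3 bits × 264 symbols = 792 bits.
Huffman merges:
merge X(22) and P(30): 52
merge T(50) and 52: 102
merge Y(53) and 102: 155
merge Z(109) and 155: 264
Huffman total = 52 + 102 + 155 + 264 = 573 bits.
Saving = 792 − 573 = 219 bits.

219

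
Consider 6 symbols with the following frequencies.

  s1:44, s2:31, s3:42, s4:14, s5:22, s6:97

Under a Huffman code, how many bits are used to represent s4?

Build the tree from the bottom:
combine s4(14), s5(22) → 36
combine s2(31), 36 → 67
combine s3(42), s1(44) → 86
combine 67, 86 → 153
combine s6(97), 153 → 250
s4 sits 4 levels below the root, so its codeword is 4 bits.

4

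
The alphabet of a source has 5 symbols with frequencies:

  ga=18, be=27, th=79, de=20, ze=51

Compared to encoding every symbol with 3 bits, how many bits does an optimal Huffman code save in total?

Fixed-length: 3 bits × 195 symbols = 585 bits.
Huffman merges:
merge ga(18) and de(20): 38
merge be(27) and 38: 65
merge ze(51) and 65: 116
merge th(79) and 116: 195
Huffman total = 38 + 65 + 116 + 195 = 414 bits.
Saving = 585 − 414 = 171 bits.

171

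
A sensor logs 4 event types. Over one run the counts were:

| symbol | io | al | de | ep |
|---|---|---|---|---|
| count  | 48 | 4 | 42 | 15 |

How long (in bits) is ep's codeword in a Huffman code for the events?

Huffman merges, smallest pair first:
al(4) + ep(15) → 19
19 + de(42) → 61
io(48) + 61 → 109
ep's leaf is at depth 3, giving a 3-bit codeword.

3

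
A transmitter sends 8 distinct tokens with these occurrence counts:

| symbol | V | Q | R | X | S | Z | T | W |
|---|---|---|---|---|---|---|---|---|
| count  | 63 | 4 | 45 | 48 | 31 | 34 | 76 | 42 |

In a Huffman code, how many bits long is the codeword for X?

Huffman merges, smallest pair first:
Q(4) + S(31) → 35
Z(34) + 35 → 69
W(42) + R(45) → 87
X(48) + V(63) → 111
69 + T(76) → 145
87 + 111 → 198
145 + 198 → 343
X sits 3 levels below the root, so its codeword is 3 bits.

3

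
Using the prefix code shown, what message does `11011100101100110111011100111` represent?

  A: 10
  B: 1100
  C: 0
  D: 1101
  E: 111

DBABDDBE

Read left to right; each codeword is recognised as soon as it completes (prefix code):
  1101→D | 1100→B | 10→A | 1100→B | 1101→D | 1101→D | 1100→B | 111→E
Decoded message: DBABDDBE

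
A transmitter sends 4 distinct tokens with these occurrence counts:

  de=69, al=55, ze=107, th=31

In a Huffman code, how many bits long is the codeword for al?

Huffman merges, smallest pair first:
combine th(31), al(55) → 86
combine de(69), 86 → 155
combine ze(107), 155 → 262
al sits 3 levels below the root, so its codeword is 3 bits.

3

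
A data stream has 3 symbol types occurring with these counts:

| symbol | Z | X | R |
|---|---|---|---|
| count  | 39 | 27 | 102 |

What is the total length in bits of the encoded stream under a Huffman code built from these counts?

234

Greedily combine the two least-frequent nodes:
merge X(27) and Z(39): 66
merge 66 and R(102): 168
The encoded length is the sum of every internal node's weight: 66 + 168 = 234 bits.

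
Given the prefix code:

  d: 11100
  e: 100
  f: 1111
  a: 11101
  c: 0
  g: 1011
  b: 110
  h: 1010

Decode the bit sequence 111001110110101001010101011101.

Read left to right; each codeword is recognised as soon as it completes (prefix code):
  11100→d | 11101→a | 1010→h | 100→e | 1010→h | 1010→h | 11101→a
Decoded message: dahehha

dahehha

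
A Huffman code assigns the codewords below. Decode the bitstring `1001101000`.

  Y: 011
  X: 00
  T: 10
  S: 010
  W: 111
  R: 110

TYSX

Read left to right; each codeword is recognised as soon as it completes (prefix code):
  10→T | 011→Y | 010→S | 00→X
Decoded message: TYSX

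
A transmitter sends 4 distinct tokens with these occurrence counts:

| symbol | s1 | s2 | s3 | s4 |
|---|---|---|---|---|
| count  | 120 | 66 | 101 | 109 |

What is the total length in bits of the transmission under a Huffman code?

Merge the two smallest weights repeatedly:
merge s2(66) and s3(101): 167
merge s4(109) and s1(120): 229
merge 167 and 229: 396
The encoded length is the sum of every internal node's weight: 167 + 229 + 396 = 792 bits.

792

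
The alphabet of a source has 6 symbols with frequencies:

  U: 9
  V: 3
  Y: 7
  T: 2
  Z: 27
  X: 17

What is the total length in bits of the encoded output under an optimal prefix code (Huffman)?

141

Merge the two smallest weights repeatedly:
combine T(2), V(3) → 5
combine 5, Y(7) → 12
combine U(9), 12 → 21
combine X(17), 21 → 38
combine Z(27), 38 → 65
The encoded length is the sum of every internal node's weight: 5 + 12 + 21 + 38 + 65 = 141 bits.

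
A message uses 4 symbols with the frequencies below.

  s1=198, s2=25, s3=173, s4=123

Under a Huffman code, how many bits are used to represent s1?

Build the tree from the bottom:
s2(25) + s4(123) → 148
148 + s3(173) → 321
s1(198) + 321 → 519
s1 is merged only at the final step, so code length = 1.

1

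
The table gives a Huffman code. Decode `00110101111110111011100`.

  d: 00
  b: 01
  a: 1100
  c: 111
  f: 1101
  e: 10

dfbcffa

Read left to right; each codeword is recognised as soon as it completes (prefix code):
  00→d | 1101→f | 01→b | 111→c | 1101→f | 1101→f | 1100→a
Decoded message: dfbcffa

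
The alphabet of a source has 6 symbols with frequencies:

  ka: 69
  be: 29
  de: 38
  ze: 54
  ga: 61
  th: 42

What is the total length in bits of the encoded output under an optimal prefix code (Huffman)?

Greedily combine the two least-frequent nodes:
be(29) + de(38) → 67
th(42) + ze(54) → 96
ga(61) + 67 → 128
ka(69) + 96 → 165
128 + 165 → 293
Total encoded bits = sum of merged weights = 67 + 96 + 128 + 165 + 293 = 749.

749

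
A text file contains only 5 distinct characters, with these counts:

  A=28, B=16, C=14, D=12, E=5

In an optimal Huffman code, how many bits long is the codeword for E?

Repeatedly merge the two smallest:
merge E(5) and D(12): 17
merge C(14) and B(16): 30
merge 17 and A(28): 45
merge 30 and 45: 75
E's leaf is at depth 3, giving a 3-bit codeword.

3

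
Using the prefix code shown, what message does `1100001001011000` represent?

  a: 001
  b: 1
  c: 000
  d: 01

Read left to right; each codeword is recognised as soon as it completes (prefix code):
  1→b | 1→b | 000→c | 01→d | 001→a | 01→d | 1→b | 000→c
Decoded message: bbcdadbc

bbcdadbc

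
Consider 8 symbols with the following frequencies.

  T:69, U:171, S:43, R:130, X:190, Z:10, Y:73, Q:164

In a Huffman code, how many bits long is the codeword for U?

Huffman merges, smallest pair first:
merge Z(10) and S(43): 53
merge 53 and T(69): 122
merge Y(73) and 122: 195
merge R(130) and Q(164): 294
merge U(171) and X(190): 361
merge 195 and 294: 489
merge 361 and 489: 850
U sits 2 levels below the root, so its codeword is 2 bits.

2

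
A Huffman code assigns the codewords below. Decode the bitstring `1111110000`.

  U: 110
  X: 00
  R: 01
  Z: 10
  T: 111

Read left to right; each codeword is recognised as soon as it completes (prefix code):
  111→T | 111→T | 00→X | 00→X
Decoded message: TTXX

TTXX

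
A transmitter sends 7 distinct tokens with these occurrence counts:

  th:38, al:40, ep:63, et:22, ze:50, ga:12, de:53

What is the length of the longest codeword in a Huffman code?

4

Merge the two lowest-weight nodes at each step:
merge ga(12) and et(22): 34
merge 34 and th(38): 72
merge al(40) and ze(50): 90
merge de(53) and ep(63): 116
merge 72 and 90: 162
merge 116 and 162: 278
The rarest symbols sit at the bottom; the longest codeword is 4 bits.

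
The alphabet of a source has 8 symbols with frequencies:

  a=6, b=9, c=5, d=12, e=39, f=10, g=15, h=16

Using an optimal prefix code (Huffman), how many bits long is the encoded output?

308

Build the Huffman tree bottom-up:
combine c(5), a(6) → 11
combine b(9), f(10) → 19
combine 11, d(12) → 23
combine g(15), h(16) → 31
combine 19, 23 → 42
combine 31, e(39) → 70
combine 42, 70 → 112
Each symbol's bit-cost is frequency × depth; summing gives 308 bits (equivalently 11 + 19 + 23 + 31 + 42 + 70 + 112).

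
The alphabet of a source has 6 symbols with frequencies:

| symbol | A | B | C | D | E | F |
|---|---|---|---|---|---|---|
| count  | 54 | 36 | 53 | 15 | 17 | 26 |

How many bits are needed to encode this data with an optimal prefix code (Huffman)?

Merge the two smallest weights repeatedly:
merge D(15) and E(17): 32
merge F(26) and 32: 58
merge B(36) and C(53): 89
merge A(54) and 58: 112
merge 89 and 112: 201
The encoded length is the sum of every internal node's weight: 32 + 58 + 89 + 112 + 201 = 492 bits.

492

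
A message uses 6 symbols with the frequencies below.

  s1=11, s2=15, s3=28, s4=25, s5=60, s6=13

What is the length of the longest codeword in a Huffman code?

Merge the two lowest-weight nodes at each step:
merge s1(11) and s6(13): 24
merge s2(15) and 24: 39
merge s4(25) and s3(28): 53
merge 39 and 53: 92
merge s5(60) and 92: 152
Maximum depth reached is 4.

4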